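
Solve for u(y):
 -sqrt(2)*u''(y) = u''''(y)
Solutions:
 u(y) = C1 + C2*y + C3*sin(2^(1/4)*y) + C4*cos(2^(1/4)*y)


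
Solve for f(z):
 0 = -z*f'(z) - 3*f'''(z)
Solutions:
 f(z) = C1 + Integral(C2*airyai(-3^(2/3)*z/3) + C3*airybi(-3^(2/3)*z/3), z)


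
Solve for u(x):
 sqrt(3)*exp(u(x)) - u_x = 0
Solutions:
 u(x) = log(-1/(C1 + sqrt(3)*x))


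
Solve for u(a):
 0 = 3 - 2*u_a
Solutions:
 u(a) = C1 + 3*a/2


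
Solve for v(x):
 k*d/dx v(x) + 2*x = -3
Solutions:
 v(x) = C1 - x^2/k - 3*x/k


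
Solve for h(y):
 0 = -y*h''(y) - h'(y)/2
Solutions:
 h(y) = C1 + C2*sqrt(y)


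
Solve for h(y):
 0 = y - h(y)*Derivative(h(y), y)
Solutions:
 h(y) = -sqrt(C1 + y^2)
 h(y) = sqrt(C1 + y^2)


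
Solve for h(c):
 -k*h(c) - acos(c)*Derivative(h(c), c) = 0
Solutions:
 h(c) = C1*exp(-k*Integral(1/acos(c), c))


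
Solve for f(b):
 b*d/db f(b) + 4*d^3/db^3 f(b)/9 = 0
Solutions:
 f(b) = C1 + Integral(C2*airyai(-2^(1/3)*3^(2/3)*b/2) + C3*airybi(-2^(1/3)*3^(2/3)*b/2), b)


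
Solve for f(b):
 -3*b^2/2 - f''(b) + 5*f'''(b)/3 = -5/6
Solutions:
 f(b) = C1 + C2*b + C3*exp(3*b/5) - b^4/8 - 5*b^3/6 - 15*b^2/4


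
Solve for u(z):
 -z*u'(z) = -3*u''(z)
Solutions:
 u(z) = C1 + C2*erfi(sqrt(6)*z/6)


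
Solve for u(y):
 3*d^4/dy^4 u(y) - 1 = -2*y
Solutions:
 u(y) = C1 + C2*y + C3*y^2 + C4*y^3 - y^5/180 + y^4/72


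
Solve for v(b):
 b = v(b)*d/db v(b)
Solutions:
 v(b) = -sqrt(C1 + b^2)
 v(b) = sqrt(C1 + b^2)


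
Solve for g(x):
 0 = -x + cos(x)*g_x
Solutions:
 g(x) = C1 + Integral(x/cos(x), x)


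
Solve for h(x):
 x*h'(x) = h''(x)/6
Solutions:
 h(x) = C1 + C2*erfi(sqrt(3)*x)


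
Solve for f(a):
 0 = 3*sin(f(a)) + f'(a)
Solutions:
 f(a) = -acos((-C1 - exp(6*a))/(C1 - exp(6*a))) + 2*pi
 f(a) = acos((-C1 - exp(6*a))/(C1 - exp(6*a)))


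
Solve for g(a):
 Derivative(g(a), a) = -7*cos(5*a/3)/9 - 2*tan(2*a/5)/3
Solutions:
 g(a) = C1 + 5*log(cos(2*a/5))/3 - 7*sin(5*a/3)/15


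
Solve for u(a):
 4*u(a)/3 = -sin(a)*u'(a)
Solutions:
 u(a) = C1*(cos(a) + 1)^(2/3)/(cos(a) - 1)^(2/3)


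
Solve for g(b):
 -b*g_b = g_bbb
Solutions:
 g(b) = C1 + Integral(C2*airyai(-b) + C3*airybi(-b), b)


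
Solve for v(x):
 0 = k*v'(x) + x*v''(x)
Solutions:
 v(x) = C1 + x^(1 - re(k))*(C2*sin(log(x)*Abs(im(k))) + C3*cos(log(x)*im(k)))


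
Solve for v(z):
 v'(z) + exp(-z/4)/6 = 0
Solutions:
 v(z) = C1 + 2*exp(-z/4)/3


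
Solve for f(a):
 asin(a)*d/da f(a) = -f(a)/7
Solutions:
 f(a) = C1*exp(-Integral(1/asin(a), a)/7)


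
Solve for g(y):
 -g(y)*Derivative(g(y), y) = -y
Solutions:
 g(y) = -sqrt(C1 + y^2)
 g(y) = sqrt(C1 + y^2)


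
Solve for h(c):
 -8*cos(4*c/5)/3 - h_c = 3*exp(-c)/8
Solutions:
 h(c) = C1 - 10*sin(4*c/5)/3 + 3*exp(-c)/8


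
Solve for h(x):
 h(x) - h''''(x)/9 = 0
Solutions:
 h(x) = C1*exp(-sqrt(3)*x) + C2*exp(sqrt(3)*x) + C3*sin(sqrt(3)*x) + C4*cos(sqrt(3)*x)


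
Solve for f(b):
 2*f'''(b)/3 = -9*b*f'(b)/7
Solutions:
 f(b) = C1 + Integral(C2*airyai(-3*14^(2/3)*b/14) + C3*airybi(-3*14^(2/3)*b/14), b)


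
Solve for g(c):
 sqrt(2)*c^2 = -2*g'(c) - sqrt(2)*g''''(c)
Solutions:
 g(c) = C1 + C4*exp(-2^(1/6)*c) - sqrt(2)*c^3/6 + (C2*sin(2^(1/6)*sqrt(3)*c/2) + C3*cos(2^(1/6)*sqrt(3)*c/2))*exp(2^(1/6)*c/2)


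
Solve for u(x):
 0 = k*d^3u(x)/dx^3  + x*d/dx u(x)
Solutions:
 u(x) = C1 + Integral(C2*airyai(x*(-1/k)^(1/3)) + C3*airybi(x*(-1/k)^(1/3)), x)


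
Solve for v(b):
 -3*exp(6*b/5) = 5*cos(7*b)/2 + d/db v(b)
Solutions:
 v(b) = C1 - 5*exp(6*b/5)/2 - 5*sin(7*b)/14


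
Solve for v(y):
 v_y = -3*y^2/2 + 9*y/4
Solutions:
 v(y) = C1 - y^3/2 + 9*y^2/8


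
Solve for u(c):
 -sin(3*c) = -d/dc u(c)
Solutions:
 u(c) = C1 - cos(3*c)/3


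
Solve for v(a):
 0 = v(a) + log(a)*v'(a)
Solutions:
 v(a) = C1*exp(-li(a))


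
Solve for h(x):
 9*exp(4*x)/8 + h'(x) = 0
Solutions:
 h(x) = C1 - 9*exp(4*x)/32


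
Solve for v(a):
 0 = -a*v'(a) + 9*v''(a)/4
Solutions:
 v(a) = C1 + C2*erfi(sqrt(2)*a/3)


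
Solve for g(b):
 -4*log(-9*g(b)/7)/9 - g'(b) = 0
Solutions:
 9*Integral(1/(log(-_y) - log(7) + 2*log(3)), (_y, g(b)))/4 = C1 - b


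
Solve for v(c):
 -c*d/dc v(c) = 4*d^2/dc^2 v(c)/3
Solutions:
 v(c) = C1 + C2*erf(sqrt(6)*c/4)


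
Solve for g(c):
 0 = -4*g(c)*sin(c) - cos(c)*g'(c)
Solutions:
 g(c) = C1*cos(c)^4


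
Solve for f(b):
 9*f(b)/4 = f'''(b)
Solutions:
 f(b) = C3*exp(2^(1/3)*3^(2/3)*b/2) + (C1*sin(3*2^(1/3)*3^(1/6)*b/4) + C2*cos(3*2^(1/3)*3^(1/6)*b/4))*exp(-2^(1/3)*3^(2/3)*b/4)


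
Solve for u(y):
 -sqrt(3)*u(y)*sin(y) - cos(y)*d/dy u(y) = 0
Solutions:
 u(y) = C1*cos(y)^(sqrt(3))


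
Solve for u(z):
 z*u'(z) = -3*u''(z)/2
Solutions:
 u(z) = C1 + C2*erf(sqrt(3)*z/3)


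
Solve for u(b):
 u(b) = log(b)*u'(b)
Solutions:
 u(b) = C1*exp(li(b))


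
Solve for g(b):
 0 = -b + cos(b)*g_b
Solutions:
 g(b) = C1 + Integral(b/cos(b), b)


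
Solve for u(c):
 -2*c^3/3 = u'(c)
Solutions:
 u(c) = C1 - c^4/6


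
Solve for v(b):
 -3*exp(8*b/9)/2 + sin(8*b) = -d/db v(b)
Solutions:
 v(b) = C1 + 27*exp(8*b/9)/16 + cos(8*b)/8


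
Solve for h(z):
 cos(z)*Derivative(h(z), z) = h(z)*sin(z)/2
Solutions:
 h(z) = C1/sqrt(cos(z))


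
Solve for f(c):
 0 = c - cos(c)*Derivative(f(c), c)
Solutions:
 f(c) = C1 + Integral(c/cos(c), c)


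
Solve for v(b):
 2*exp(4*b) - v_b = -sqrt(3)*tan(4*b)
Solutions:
 v(b) = C1 + exp(4*b)/2 - sqrt(3)*log(cos(4*b))/4


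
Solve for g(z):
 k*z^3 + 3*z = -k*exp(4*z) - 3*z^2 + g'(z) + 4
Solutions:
 g(z) = C1 + k*z^4/4 + k*exp(4*z)/4 + z^3 + 3*z^2/2 - 4*z


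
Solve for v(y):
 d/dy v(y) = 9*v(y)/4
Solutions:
 v(y) = C1*exp(9*y/4)


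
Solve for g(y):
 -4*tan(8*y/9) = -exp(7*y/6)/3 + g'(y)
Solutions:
 g(y) = C1 + 2*exp(7*y/6)/7 + 9*log(cos(8*y/9))/2


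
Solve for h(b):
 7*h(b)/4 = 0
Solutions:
 h(b) = 0


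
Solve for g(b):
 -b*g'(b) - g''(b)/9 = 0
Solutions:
 g(b) = C1 + C2*erf(3*sqrt(2)*b/2)


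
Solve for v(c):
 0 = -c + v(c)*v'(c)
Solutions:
 v(c) = -sqrt(C1 + c^2)
 v(c) = sqrt(C1 + c^2)


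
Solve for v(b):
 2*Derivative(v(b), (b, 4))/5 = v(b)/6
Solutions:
 v(b) = C1*exp(-sqrt(2)*3^(3/4)*5^(1/4)*b/6) + C2*exp(sqrt(2)*3^(3/4)*5^(1/4)*b/6) + C3*sin(sqrt(2)*3^(3/4)*5^(1/4)*b/6) + C4*cos(sqrt(2)*3^(3/4)*5^(1/4)*b/6)


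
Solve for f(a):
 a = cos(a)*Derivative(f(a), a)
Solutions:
 f(a) = C1 + Integral(a/cos(a), a)


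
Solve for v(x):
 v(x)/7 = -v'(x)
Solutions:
 v(x) = C1*exp(-x/7)


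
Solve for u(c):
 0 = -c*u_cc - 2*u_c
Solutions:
 u(c) = C1 + C2/c


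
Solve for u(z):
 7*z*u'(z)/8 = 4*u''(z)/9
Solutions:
 u(z) = C1 + C2*erfi(3*sqrt(7)*z/8)


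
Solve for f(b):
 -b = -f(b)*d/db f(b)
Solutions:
 f(b) = -sqrt(C1 + b^2)
 f(b) = sqrt(C1 + b^2)


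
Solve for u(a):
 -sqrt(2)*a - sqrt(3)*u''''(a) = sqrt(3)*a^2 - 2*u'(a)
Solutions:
 u(a) = C1 + C4*exp(2^(1/3)*3^(5/6)*a/3) + sqrt(3)*a^3/6 + sqrt(2)*a^2/4 + (C2*sin(6^(1/3)*a/2) + C3*cos(6^(1/3)*a/2))*exp(-2^(1/3)*3^(5/6)*a/6)


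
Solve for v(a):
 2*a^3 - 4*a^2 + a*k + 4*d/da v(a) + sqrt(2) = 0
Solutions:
 v(a) = C1 - a^4/8 + a^3/3 - a^2*k/8 - sqrt(2)*a/4


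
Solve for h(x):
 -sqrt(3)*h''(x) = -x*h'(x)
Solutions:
 h(x) = C1 + C2*erfi(sqrt(2)*3^(3/4)*x/6)


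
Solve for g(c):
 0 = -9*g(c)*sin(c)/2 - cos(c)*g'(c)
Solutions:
 g(c) = C1*cos(c)^(9/2)


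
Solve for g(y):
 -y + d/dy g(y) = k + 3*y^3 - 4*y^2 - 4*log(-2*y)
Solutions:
 g(y) = C1 + 3*y^4/4 - 4*y^3/3 + y^2/2 + y*(k - 4*log(2) + 4) - 4*y*log(-y)


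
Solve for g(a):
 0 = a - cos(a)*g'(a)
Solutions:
 g(a) = C1 + Integral(a/cos(a), a)


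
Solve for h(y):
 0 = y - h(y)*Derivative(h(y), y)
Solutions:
 h(y) = -sqrt(C1 + y^2)
 h(y) = sqrt(C1 + y^2)


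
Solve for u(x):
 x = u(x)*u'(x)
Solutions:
 u(x) = -sqrt(C1 + x^2)
 u(x) = sqrt(C1 + x^2)


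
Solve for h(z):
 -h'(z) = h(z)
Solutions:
 h(z) = C1*exp(-z)


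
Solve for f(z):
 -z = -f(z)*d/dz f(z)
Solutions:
 f(z) = -sqrt(C1 + z^2)
 f(z) = sqrt(C1 + z^2)


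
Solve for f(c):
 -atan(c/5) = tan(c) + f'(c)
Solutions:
 f(c) = C1 - c*atan(c/5) + 5*log(c^2 + 25)/2 + log(cos(c))


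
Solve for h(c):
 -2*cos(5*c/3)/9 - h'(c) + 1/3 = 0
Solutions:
 h(c) = C1 + c/3 - 2*sin(5*c/3)/15


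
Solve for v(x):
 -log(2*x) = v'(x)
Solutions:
 v(x) = C1 - x*log(x) - x*log(2) + x


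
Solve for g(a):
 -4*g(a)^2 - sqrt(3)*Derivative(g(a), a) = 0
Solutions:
 g(a) = 3/(C1 + 4*sqrt(3)*a)


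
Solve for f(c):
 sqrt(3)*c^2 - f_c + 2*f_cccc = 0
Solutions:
 f(c) = C1 + C4*exp(2^(2/3)*c/2) + sqrt(3)*c^3/3 + (C2*sin(2^(2/3)*sqrt(3)*c/4) + C3*cos(2^(2/3)*sqrt(3)*c/4))*exp(-2^(2/3)*c/4)


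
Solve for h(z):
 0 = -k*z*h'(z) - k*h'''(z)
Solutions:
 h(z) = C1 + Integral(C2*airyai(-z) + C3*airybi(-z), z)


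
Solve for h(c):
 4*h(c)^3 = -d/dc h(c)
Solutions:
 h(c) = -sqrt(2)*sqrt(-1/(C1 - 4*c))/2
 h(c) = sqrt(2)*sqrt(-1/(C1 - 4*c))/2


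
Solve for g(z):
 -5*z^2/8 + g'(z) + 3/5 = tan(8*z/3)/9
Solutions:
 g(z) = C1 + 5*z^3/24 - 3*z/5 - log(cos(8*z/3))/24


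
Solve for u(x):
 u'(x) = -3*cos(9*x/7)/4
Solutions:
 u(x) = C1 - 7*sin(9*x/7)/12


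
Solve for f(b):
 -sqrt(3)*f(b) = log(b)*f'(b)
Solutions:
 f(b) = C1*exp(-sqrt(3)*li(b))


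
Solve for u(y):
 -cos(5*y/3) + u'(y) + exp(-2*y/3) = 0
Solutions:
 u(y) = C1 + 3*sin(5*y/3)/5 + 3*exp(-2*y/3)/2


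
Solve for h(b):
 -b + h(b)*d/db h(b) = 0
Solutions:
 h(b) = -sqrt(C1 + b^2)
 h(b) = sqrt(C1 + b^2)


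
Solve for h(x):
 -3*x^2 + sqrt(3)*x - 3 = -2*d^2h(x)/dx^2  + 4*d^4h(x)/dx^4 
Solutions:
 h(x) = C1 + C2*x + C3*exp(-sqrt(2)*x/2) + C4*exp(sqrt(2)*x/2) + x^4/8 - sqrt(3)*x^3/12 + 15*x^2/4


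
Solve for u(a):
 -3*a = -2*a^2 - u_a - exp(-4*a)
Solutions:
 u(a) = C1 - 2*a^3/3 + 3*a^2/2 + exp(-4*a)/4


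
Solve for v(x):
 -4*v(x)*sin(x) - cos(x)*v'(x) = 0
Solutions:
 v(x) = C1*cos(x)^4


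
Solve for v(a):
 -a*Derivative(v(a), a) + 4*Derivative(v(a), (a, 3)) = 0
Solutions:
 v(a) = C1 + Integral(C2*airyai(2^(1/3)*a/2) + C3*airybi(2^(1/3)*a/2), a)


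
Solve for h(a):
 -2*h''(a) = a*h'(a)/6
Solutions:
 h(a) = C1 + C2*erf(sqrt(6)*a/12)


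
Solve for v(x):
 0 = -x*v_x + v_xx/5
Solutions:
 v(x) = C1 + C2*erfi(sqrt(10)*x/2)


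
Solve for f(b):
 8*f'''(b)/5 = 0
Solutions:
 f(b) = C1 + C2*b + C3*b^2


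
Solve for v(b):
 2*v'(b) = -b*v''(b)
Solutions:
 v(b) = C1 + C2/b


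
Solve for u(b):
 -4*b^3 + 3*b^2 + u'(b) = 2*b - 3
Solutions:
 u(b) = C1 + b^4 - b^3 + b^2 - 3*b


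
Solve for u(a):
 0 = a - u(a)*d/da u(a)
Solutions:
 u(a) = -sqrt(C1 + a^2)
 u(a) = sqrt(C1 + a^2)


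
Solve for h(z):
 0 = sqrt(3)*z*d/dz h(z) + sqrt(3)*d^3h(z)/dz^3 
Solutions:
 h(z) = C1 + Integral(C2*airyai(-z) + C3*airybi(-z), z)


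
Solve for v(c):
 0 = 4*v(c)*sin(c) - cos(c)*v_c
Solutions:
 v(c) = C1/cos(c)^4


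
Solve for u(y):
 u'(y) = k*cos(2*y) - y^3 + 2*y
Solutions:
 u(y) = C1 + k*sin(2*y)/2 - y^4/4 + y^2


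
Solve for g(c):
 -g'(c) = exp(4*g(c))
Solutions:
 g(c) = log(-I*(1/(C1 + 4*c))^(1/4))
 g(c) = log(I*(1/(C1 + 4*c))^(1/4))
 g(c) = log(-(1/(C1 + 4*c))^(1/4))
 g(c) = log(1/(C1 + 4*c))/4


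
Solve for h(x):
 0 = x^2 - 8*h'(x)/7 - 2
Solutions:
 h(x) = C1 + 7*x^3/24 - 7*x/4


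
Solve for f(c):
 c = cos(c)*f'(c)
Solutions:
 f(c) = C1 + Integral(c/cos(c), c)


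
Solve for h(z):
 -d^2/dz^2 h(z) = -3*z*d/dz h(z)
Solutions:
 h(z) = C1 + C2*erfi(sqrt(6)*z/2)


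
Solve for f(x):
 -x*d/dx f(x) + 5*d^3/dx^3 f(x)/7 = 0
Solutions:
 f(x) = C1 + Integral(C2*airyai(5^(2/3)*7^(1/3)*x/5) + C3*airybi(5^(2/3)*7^(1/3)*x/5), x)


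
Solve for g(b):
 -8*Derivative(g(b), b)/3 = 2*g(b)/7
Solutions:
 g(b) = C1*exp(-3*b/28)


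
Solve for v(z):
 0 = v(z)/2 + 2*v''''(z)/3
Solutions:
 v(z) = (C1*sin(3^(1/4)*z/2) + C2*cos(3^(1/4)*z/2))*exp(-3^(1/4)*z/2) + (C3*sin(3^(1/4)*z/2) + C4*cos(3^(1/4)*z/2))*exp(3^(1/4)*z/2)


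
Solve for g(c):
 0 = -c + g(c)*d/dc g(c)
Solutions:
 g(c) = -sqrt(C1 + c^2)
 g(c) = sqrt(C1 + c^2)


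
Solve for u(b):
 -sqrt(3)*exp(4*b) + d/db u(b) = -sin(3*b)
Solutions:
 u(b) = C1 + sqrt(3)*exp(4*b)/4 + cos(3*b)/3


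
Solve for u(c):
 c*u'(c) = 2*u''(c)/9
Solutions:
 u(c) = C1 + C2*erfi(3*c/2)


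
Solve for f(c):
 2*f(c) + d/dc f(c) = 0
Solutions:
 f(c) = C1*exp(-2*c)


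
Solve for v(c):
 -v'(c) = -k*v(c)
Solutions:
 v(c) = C1*exp(c*k)


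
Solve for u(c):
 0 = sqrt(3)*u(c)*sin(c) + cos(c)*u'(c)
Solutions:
 u(c) = C1*cos(c)^(sqrt(3))


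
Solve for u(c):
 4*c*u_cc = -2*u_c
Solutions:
 u(c) = C1 + C2*sqrt(c)


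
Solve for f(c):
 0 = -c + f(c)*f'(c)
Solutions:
 f(c) = -sqrt(C1 + c^2)
 f(c) = sqrt(C1 + c^2)


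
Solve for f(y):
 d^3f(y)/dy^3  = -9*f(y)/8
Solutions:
 f(y) = C3*exp(-3^(2/3)*y/2) + (C1*sin(3*3^(1/6)*y/4) + C2*cos(3*3^(1/6)*y/4))*exp(3^(2/3)*y/4)


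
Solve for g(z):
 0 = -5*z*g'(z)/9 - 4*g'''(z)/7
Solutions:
 g(z) = C1 + Integral(C2*airyai(-210^(1/3)*z/6) + C3*airybi(-210^(1/3)*z/6), z)


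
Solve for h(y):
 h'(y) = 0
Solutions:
 h(y) = C1


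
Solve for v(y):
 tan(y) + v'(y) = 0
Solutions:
 v(y) = C1 + log(cos(y))


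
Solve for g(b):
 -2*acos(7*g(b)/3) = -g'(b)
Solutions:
 Integral(1/acos(7*_y/3), (_y, g(b))) = C1 + 2*b


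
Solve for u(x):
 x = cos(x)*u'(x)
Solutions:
 u(x) = C1 + Integral(x/cos(x), x)


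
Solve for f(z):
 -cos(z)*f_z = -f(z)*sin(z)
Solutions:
 f(z) = C1/cos(z)


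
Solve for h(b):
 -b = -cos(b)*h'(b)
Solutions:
 h(b) = C1 + Integral(b/cos(b), b)


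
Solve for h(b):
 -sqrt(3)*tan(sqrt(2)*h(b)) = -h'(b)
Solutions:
 h(b) = sqrt(2)*(pi - asin(C1*exp(sqrt(6)*b)))/2
 h(b) = sqrt(2)*asin(C1*exp(sqrt(6)*b))/2


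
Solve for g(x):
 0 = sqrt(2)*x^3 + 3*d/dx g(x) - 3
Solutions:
 g(x) = C1 - sqrt(2)*x^4/12 + x


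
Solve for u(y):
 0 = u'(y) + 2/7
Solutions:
 u(y) = C1 - 2*y/7


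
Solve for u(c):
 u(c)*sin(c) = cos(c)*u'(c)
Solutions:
 u(c) = C1/cos(c)


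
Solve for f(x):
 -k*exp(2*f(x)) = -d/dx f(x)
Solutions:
 f(x) = log(-sqrt(-1/(C1 + k*x))) - log(2)/2
 f(x) = log(-1/(C1 + k*x))/2 - log(2)/2


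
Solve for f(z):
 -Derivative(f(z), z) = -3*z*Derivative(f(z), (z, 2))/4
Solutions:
 f(z) = C1 + C2*z^(7/3)


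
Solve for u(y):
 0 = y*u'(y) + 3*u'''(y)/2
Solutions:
 u(y) = C1 + Integral(C2*airyai(-2^(1/3)*3^(2/3)*y/3) + C3*airybi(-2^(1/3)*3^(2/3)*y/3), y)


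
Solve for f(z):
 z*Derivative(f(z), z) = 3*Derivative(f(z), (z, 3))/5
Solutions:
 f(z) = C1 + Integral(C2*airyai(3^(2/3)*5^(1/3)*z/3) + C3*airybi(3^(2/3)*5^(1/3)*z/3), z)


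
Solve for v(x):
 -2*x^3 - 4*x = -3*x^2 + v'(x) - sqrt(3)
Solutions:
 v(x) = C1 - x^4/2 + x^3 - 2*x^2 + sqrt(3)*x


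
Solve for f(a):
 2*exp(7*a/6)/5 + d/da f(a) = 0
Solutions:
 f(a) = C1 - 12*exp(7*a/6)/35


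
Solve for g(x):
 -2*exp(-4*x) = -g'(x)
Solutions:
 g(x) = C1 - exp(-4*x)/2


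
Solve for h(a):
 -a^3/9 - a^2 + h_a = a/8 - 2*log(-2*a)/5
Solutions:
 h(a) = C1 + a^4/36 + a^3/3 + a^2/16 - 2*a*log(-a)/5 + 2*a*(1 - log(2))/5


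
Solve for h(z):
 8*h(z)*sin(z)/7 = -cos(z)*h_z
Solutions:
 h(z) = C1*cos(z)^(8/7)


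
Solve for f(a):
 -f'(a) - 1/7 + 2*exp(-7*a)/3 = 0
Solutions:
 f(a) = C1 - a/7 - 2*exp(-7*a)/21


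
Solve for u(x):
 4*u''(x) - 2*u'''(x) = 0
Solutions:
 u(x) = C1 + C2*x + C3*exp(2*x)


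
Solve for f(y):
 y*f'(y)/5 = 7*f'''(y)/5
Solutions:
 f(y) = C1 + Integral(C2*airyai(7^(2/3)*y/7) + C3*airybi(7^(2/3)*y/7), y)


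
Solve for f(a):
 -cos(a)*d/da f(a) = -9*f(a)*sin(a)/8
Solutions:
 f(a) = C1/cos(a)^(9/8)


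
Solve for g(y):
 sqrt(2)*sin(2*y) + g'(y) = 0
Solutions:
 g(y) = C1 + sqrt(2)*cos(2*y)/2


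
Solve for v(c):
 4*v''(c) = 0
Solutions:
 v(c) = C1 + C2*c


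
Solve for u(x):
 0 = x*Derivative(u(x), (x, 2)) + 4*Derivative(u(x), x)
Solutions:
 u(x) = C1 + C2/x^3


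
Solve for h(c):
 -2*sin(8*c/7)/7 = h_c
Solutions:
 h(c) = C1 + cos(8*c/7)/4


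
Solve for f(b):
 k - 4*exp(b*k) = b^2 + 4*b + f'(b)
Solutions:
 f(b) = C1 - b^3/3 - 2*b^2 + b*k - 4*exp(b*k)/k


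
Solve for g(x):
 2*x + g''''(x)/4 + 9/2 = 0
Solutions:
 g(x) = C1 + C2*x + C3*x^2 + C4*x^3 - x^5/15 - 3*x^4/4


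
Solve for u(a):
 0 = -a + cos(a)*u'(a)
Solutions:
 u(a) = C1 + Integral(a/cos(a), a)


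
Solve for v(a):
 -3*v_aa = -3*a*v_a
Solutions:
 v(a) = C1 + C2*erfi(sqrt(2)*a/2)


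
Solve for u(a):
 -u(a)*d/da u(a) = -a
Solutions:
 u(a) = -sqrt(C1 + a^2)
 u(a) = sqrt(C1 + a^2)


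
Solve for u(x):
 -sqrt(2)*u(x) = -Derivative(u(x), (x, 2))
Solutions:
 u(x) = C1*exp(-2^(1/4)*x) + C2*exp(2^(1/4)*x)


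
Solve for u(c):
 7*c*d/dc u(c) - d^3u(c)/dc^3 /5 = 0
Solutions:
 u(c) = C1 + Integral(C2*airyai(35^(1/3)*c) + C3*airybi(35^(1/3)*c), c)


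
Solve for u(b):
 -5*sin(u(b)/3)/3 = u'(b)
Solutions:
 5*b/3 + 3*log(cos(u(b)/3) - 1)/2 - 3*log(cos(u(b)/3) + 1)/2 = C1


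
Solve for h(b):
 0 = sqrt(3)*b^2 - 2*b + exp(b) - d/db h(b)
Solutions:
 h(b) = C1 + sqrt(3)*b^3/3 - b^2 + exp(b)


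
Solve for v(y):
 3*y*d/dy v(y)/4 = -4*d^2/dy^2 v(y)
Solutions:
 v(y) = C1 + C2*erf(sqrt(6)*y/8)


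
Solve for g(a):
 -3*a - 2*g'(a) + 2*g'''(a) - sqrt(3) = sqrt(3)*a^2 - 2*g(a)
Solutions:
 g(a) = C1*exp(6^(1/3)*a*(2*3^(1/3)/(sqrt(69) + 9)^(1/3) + 2^(1/3)*(sqrt(69) + 9)^(1/3))/12)*sin(2^(1/3)*3^(1/6)*a*(-2^(1/3)*3^(2/3)*(sqrt(69) + 9)^(1/3) + 6/(sqrt(69) + 9)^(1/3))/12) + C2*exp(6^(1/3)*a*(2*3^(1/3)/(sqrt(69) + 9)^(1/3) + 2^(1/3)*(sqrt(69) + 9)^(1/3))/12)*cos(2^(1/3)*3^(1/6)*a*(-2^(1/3)*3^(2/3)*(sqrt(69) + 9)^(1/3) + 6/(sqrt(69) + 9)^(1/3))/12) + C3*exp(-6^(1/3)*a*(2*3^(1/3)/(sqrt(69) + 9)^(1/3) + 2^(1/3)*(sqrt(69) + 9)^(1/3))/6) + sqrt(3)*a^2/2 + 3*a/2 + sqrt(3)*a + 3/2 + 3*sqrt(3)/2


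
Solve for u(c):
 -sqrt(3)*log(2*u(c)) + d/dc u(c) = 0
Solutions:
 -sqrt(3)*Integral(1/(log(_y) + log(2)), (_y, u(c)))/3 = C1 - c


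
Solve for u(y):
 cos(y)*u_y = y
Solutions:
 u(y) = C1 + Integral(y/cos(y), y)


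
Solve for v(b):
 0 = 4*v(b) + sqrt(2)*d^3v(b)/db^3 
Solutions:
 v(b) = C3*exp(-sqrt(2)*b) + (C1*sin(sqrt(6)*b/2) + C2*cos(sqrt(6)*b/2))*exp(sqrt(2)*b/2)


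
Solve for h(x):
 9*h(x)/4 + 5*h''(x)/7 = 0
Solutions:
 h(x) = C1*sin(3*sqrt(35)*x/10) + C2*cos(3*sqrt(35)*x/10)


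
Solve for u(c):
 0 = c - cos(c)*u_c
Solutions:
 u(c) = C1 + Integral(c/cos(c), c)


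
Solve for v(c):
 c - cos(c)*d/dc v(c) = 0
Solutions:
 v(c) = C1 + Integral(c/cos(c), c)


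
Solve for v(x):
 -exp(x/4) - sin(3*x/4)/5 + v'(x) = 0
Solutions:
 v(x) = C1 + 4*exp(x/4) - 4*cos(3*x/4)/15


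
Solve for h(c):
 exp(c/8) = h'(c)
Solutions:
 h(c) = C1 + 8*exp(c/8)


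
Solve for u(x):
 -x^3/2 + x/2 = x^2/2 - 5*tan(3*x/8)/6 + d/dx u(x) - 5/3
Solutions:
 u(x) = C1 - x^4/8 - x^3/6 + x^2/4 + 5*x/3 - 20*log(cos(3*x/8))/9


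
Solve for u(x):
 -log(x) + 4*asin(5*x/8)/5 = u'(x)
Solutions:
 u(x) = C1 - x*log(x) + 4*x*asin(5*x/8)/5 + x + 4*sqrt(64 - 25*x^2)/25


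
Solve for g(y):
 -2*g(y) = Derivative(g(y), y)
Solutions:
 g(y) = C1*exp(-2*y)


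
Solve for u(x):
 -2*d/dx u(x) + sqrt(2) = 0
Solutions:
 u(x) = C1 + sqrt(2)*x/2


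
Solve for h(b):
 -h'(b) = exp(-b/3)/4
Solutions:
 h(b) = C1 + 3*exp(-b/3)/4


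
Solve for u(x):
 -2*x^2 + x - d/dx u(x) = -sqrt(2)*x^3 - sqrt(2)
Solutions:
 u(x) = C1 + sqrt(2)*x^4/4 - 2*x^3/3 + x^2/2 + sqrt(2)*x


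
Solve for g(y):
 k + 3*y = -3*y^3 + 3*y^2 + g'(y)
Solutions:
 g(y) = C1 + k*y + 3*y^4/4 - y^3 + 3*y^2/2


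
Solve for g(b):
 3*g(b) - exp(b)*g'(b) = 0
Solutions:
 g(b) = C1*exp(-3*exp(-b))


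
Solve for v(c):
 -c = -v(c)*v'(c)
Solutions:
 v(c) = -sqrt(C1 + c^2)
 v(c) = sqrt(C1 + c^2)


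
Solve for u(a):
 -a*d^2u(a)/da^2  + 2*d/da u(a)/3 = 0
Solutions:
 u(a) = C1 + C2*a^(5/3)


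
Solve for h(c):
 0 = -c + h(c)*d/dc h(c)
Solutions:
 h(c) = -sqrt(C1 + c^2)
 h(c) = sqrt(C1 + c^2)


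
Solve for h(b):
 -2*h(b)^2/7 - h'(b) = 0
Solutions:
 h(b) = 7/(C1 + 2*b)


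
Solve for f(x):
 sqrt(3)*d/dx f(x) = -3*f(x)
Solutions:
 f(x) = C1*exp(-sqrt(3)*x)


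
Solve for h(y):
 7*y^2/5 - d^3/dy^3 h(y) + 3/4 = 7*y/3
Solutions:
 h(y) = C1 + C2*y + C3*y^2 + 7*y^5/300 - 7*y^4/72 + y^3/8


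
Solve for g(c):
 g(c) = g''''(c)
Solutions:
 g(c) = C1*exp(-c) + C2*exp(c) + C3*sin(c) + C4*cos(c)


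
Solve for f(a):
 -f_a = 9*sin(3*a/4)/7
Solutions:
 f(a) = C1 + 12*cos(3*a/4)/7


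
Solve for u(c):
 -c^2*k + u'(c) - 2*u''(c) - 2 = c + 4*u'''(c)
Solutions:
 u(c) = C1 + C2*exp(c*(-1 + sqrt(5))/4) + C3*exp(-c*(1 + sqrt(5))/4) + c^3*k/3 + 2*c^2*k + c^2/2 + 16*c*k + 4*c


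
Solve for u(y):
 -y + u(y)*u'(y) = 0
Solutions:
 u(y) = -sqrt(C1 + y^2)
 u(y) = sqrt(C1 + y^2)


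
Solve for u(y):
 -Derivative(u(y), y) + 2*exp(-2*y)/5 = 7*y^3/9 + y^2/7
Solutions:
 u(y) = C1 - 7*y^4/36 - y^3/21 - exp(-2*y)/5


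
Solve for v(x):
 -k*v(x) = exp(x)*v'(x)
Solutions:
 v(x) = C1*exp(k*exp(-x))


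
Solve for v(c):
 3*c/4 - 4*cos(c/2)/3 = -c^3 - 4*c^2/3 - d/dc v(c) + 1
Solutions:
 v(c) = C1 - c^4/4 - 4*c^3/9 - 3*c^2/8 + c + 8*sin(c/2)/3


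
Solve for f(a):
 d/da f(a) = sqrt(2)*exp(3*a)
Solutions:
 f(a) = C1 + sqrt(2)*exp(3*a)/3


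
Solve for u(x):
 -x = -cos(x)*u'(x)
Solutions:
 u(x) = C1 + Integral(x/cos(x), x)


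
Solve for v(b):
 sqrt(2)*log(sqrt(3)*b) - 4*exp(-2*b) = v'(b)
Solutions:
 v(b) = C1 + sqrt(2)*b*log(b) + sqrt(2)*b*(-1 + log(3)/2) + 2*exp(-2*b)


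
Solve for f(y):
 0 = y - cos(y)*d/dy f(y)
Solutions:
 f(y) = C1 + Integral(y/cos(y), y)


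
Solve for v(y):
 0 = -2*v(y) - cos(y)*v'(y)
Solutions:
 v(y) = C1*(sin(y) - 1)/(sin(y) + 1)


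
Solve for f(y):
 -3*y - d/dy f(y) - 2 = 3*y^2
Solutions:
 f(y) = C1 - y^3 - 3*y^2/2 - 2*y


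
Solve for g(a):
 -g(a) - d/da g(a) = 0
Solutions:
 g(a) = C1*exp(-a)


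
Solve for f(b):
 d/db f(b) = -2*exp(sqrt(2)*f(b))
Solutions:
 f(b) = sqrt(2)*(2*log(1/(C1 + 2*b)) - log(2))/4


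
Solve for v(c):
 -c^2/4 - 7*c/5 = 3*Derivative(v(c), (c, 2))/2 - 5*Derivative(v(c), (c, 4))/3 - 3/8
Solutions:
 v(c) = C1 + C2*c + C3*exp(-3*sqrt(10)*c/10) + C4*exp(3*sqrt(10)*c/10) - c^4/72 - 7*c^3/45 - 13*c^2/216


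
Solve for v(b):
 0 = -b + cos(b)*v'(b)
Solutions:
 v(b) = C1 + Integral(b/cos(b), b)


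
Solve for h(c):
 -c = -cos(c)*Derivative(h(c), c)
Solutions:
 h(c) = C1 + Integral(c/cos(c), c)


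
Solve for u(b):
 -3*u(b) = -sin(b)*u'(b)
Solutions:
 u(b) = C1*(cos(b) - 1)^(3/2)/(cos(b) + 1)^(3/2)


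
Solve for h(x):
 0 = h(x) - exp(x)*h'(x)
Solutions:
 h(x) = C1*exp(-exp(-x))


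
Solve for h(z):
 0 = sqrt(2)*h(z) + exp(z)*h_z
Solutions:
 h(z) = C1*exp(sqrt(2)*exp(-z))


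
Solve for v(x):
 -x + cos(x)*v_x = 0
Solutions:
 v(x) = C1 + Integral(x/cos(x), x)


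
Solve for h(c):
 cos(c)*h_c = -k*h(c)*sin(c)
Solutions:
 h(c) = C1*exp(k*log(cos(c)))


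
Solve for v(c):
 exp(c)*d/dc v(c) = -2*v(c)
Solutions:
 v(c) = C1*exp(2*exp(-c))


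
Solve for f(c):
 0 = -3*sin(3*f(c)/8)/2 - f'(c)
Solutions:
 3*c/2 + 4*log(cos(3*f(c)/8) - 1)/3 - 4*log(cos(3*f(c)/8) + 1)/3 = C1


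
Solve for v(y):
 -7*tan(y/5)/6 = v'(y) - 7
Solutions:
 v(y) = C1 + 7*y + 35*log(cos(y/5))/6


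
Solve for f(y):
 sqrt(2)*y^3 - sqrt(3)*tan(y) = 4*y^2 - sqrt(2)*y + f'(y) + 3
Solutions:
 f(y) = C1 + sqrt(2)*y^4/4 - 4*y^3/3 + sqrt(2)*y^2/2 - 3*y + sqrt(3)*log(cos(y))


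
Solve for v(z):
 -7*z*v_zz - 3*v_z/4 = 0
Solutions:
 v(z) = C1 + C2*z^(25/28)


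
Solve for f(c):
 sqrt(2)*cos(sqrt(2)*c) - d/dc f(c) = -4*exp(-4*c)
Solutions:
 f(c) = C1 + sin(sqrt(2)*c) - exp(-4*c)


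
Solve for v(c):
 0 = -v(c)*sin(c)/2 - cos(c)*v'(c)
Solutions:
 v(c) = C1*sqrt(cos(c))


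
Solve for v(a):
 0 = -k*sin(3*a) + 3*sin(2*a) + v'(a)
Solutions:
 v(a) = C1 - k*cos(3*a)/3 + 3*cos(2*a)/2


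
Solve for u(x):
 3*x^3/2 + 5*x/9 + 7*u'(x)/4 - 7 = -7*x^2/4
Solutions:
 u(x) = C1 - 3*x^4/14 - x^3/3 - 10*x^2/63 + 4*x


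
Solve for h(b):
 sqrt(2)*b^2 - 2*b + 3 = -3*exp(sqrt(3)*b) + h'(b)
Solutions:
 h(b) = C1 + sqrt(2)*b^3/3 - b^2 + 3*b + sqrt(3)*exp(sqrt(3)*b)


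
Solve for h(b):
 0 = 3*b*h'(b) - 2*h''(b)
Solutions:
 h(b) = C1 + C2*erfi(sqrt(3)*b/2)


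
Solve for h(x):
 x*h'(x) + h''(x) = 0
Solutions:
 h(x) = C1 + C2*erf(sqrt(2)*x/2)


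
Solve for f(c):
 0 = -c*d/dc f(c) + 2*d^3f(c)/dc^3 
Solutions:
 f(c) = C1 + Integral(C2*airyai(2^(2/3)*c/2) + C3*airybi(2^(2/3)*c/2), c)


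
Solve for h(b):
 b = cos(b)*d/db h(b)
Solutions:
 h(b) = C1 + Integral(b/cos(b), b)


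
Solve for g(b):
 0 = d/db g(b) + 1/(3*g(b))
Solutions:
 g(b) = -sqrt(C1 - 6*b)/3
 g(b) = sqrt(C1 - 6*b)/3


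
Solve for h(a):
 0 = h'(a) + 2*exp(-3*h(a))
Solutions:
 h(a) = log(C1 - 6*a)/3
 h(a) = log((-3^(1/3) - 3^(5/6)*I)*(C1 - 2*a)^(1/3)/2)
 h(a) = log((-3^(1/3) + 3^(5/6)*I)*(C1 - 2*a)^(1/3)/2)


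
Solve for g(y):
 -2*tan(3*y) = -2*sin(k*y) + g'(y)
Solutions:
 g(y) = C1 + 2*Piecewise((-cos(k*y)/k, Ne(k, 0)), (0, True)) + 2*log(cos(3*y))/3


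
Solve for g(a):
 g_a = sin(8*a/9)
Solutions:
 g(a) = C1 - 9*cos(8*a/9)/8


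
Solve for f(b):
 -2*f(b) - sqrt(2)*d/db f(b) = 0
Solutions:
 f(b) = C1*exp(-sqrt(2)*b)


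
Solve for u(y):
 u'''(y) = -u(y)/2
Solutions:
 u(y) = C3*exp(-2^(2/3)*y/2) + (C1*sin(2^(2/3)*sqrt(3)*y/4) + C2*cos(2^(2/3)*sqrt(3)*y/4))*exp(2^(2/3)*y/4)


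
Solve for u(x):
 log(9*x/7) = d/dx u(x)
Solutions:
 u(x) = C1 + x*log(x) - x + x*log(9/7)


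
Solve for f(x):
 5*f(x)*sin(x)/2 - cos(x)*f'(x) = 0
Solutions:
 f(x) = C1/cos(x)^(5/2)


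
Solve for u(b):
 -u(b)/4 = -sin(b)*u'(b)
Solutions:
 u(b) = C1*(cos(b) - 1)^(1/8)/(cos(b) + 1)^(1/8)


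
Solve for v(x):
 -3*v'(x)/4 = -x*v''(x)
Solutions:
 v(x) = C1 + C2*x^(7/4)


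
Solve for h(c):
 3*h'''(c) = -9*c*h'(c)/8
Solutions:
 h(c) = C1 + Integral(C2*airyai(-3^(1/3)*c/2) + C3*airybi(-3^(1/3)*c/2), c)


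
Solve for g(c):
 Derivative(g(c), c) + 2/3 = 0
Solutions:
 g(c) = C1 - 2*c/3


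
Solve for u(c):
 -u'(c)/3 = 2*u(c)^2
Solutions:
 u(c) = 1/(C1 + 6*c)


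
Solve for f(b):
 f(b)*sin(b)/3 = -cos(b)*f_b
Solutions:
 f(b) = C1*cos(b)^(1/3)


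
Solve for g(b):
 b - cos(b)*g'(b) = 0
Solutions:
 g(b) = C1 + Integral(b/cos(b), b)


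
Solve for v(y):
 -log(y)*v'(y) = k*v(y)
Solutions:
 v(y) = C1*exp(-k*li(y))


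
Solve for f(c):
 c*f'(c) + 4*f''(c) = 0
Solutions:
 f(c) = C1 + C2*erf(sqrt(2)*c/4)


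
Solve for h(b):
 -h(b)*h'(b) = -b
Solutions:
 h(b) = -sqrt(C1 + b^2)
 h(b) = sqrt(C1 + b^2)


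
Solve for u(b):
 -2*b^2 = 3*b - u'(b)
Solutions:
 u(b) = C1 + 2*b^3/3 + 3*b^2/2


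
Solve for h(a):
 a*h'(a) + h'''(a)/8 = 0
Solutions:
 h(a) = C1 + Integral(C2*airyai(-2*a) + C3*airybi(-2*a), a)


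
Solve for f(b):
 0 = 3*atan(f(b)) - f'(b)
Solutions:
 Integral(1/atan(_y), (_y, f(b))) = C1 + 3*b


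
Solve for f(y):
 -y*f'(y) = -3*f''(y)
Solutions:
 f(y) = C1 + C2*erfi(sqrt(6)*y/6)


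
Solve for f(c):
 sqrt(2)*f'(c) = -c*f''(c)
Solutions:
 f(c) = C1 + C2*c^(1 - sqrt(2))


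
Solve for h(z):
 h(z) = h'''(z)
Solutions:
 h(z) = C3*exp(z) + (C1*sin(sqrt(3)*z/2) + C2*cos(sqrt(3)*z/2))*exp(-z/2)


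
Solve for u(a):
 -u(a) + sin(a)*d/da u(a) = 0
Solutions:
 u(a) = C1*sqrt(cos(a) - 1)/sqrt(cos(a) + 1)


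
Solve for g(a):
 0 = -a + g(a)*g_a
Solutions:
 g(a) = -sqrt(C1 + a^2)
 g(a) = sqrt(C1 + a^2)


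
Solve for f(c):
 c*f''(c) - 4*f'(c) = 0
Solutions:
 f(c) = C1 + C2*c^5


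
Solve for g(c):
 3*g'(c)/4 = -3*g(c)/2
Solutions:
 g(c) = C1*exp(-2*c)


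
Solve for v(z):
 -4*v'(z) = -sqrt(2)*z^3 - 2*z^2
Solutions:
 v(z) = C1 + sqrt(2)*z^4/16 + z^3/6


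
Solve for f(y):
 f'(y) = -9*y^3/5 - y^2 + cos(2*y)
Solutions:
 f(y) = C1 - 9*y^4/20 - y^3/3 + sin(2*y)/2


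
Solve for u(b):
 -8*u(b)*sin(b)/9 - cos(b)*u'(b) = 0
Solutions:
 u(b) = C1*cos(b)^(8/9)


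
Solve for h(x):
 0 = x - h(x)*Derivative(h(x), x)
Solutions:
 h(x) = -sqrt(C1 + x^2)
 h(x) = sqrt(C1 + x^2)


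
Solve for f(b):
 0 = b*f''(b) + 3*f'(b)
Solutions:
 f(b) = C1 + C2/b^2


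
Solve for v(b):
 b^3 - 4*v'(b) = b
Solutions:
 v(b) = C1 + b^4/16 - b^2/8


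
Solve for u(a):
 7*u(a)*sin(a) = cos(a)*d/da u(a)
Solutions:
 u(a) = C1/cos(a)^7


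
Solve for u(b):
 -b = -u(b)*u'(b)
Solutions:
 u(b) = -sqrt(C1 + b^2)
 u(b) = sqrt(C1 + b^2)


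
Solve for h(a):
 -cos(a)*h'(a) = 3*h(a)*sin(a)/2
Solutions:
 h(a) = C1*cos(a)^(3/2)


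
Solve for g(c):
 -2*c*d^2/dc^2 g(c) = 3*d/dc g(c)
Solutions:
 g(c) = C1 + C2/sqrt(c)


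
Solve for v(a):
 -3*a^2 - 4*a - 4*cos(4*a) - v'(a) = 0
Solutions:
 v(a) = C1 - a^3 - 2*a^2 - sin(4*a)


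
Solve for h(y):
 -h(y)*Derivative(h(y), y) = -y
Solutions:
 h(y) = -sqrt(C1 + y^2)
 h(y) = sqrt(C1 + y^2)


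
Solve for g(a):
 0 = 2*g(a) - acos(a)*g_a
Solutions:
 g(a) = C1*exp(2*Integral(1/acos(a), a))


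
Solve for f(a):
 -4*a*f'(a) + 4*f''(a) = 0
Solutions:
 f(a) = C1 + C2*erfi(sqrt(2)*a/2)


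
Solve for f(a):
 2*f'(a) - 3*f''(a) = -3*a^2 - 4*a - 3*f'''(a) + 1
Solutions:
 f(a) = C1 - a^3/2 - 13*a^2/4 - 19*a/4 + (C2*sin(sqrt(15)*a/6) + C3*cos(sqrt(15)*a/6))*exp(a/2)


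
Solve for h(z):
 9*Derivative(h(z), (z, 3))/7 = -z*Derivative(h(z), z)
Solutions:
 h(z) = C1 + Integral(C2*airyai(-21^(1/3)*z/3) + C3*airybi(-21^(1/3)*z/3), z)


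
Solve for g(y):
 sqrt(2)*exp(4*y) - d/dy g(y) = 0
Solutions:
 g(y) = C1 + sqrt(2)*exp(4*y)/4


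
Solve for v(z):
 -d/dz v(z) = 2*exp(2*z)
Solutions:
 v(z) = C1 - exp(2*z)


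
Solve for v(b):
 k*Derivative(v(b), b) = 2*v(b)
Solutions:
 v(b) = C1*exp(2*b/k)


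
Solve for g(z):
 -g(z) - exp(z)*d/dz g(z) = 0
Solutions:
 g(z) = C1*exp(exp(-z))


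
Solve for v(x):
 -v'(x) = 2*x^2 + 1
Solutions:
 v(x) = C1 - 2*x^3/3 - x


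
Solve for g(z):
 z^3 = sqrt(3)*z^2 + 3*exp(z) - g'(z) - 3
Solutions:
 g(z) = C1 - z^4/4 + sqrt(3)*z^3/3 - 3*z + 3*exp(z)


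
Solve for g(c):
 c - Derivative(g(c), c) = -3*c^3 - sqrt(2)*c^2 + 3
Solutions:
 g(c) = C1 + 3*c^4/4 + sqrt(2)*c^3/3 + c^2/2 - 3*c


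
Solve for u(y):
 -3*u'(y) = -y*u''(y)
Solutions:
 u(y) = C1 + C2*y^4


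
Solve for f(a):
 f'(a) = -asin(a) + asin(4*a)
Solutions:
 f(a) = C1 - a*asin(a) + a*asin(4*a) + sqrt(1 - 16*a^2)/4 - sqrt(1 - a^2)


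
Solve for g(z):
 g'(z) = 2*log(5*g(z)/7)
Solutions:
 -Integral(1/(log(_y) - log(7) + log(5)), (_y, g(z)))/2 = C1 - z


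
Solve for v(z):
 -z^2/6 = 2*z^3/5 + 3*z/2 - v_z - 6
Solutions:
 v(z) = C1 + z^4/10 + z^3/18 + 3*z^2/4 - 6*z


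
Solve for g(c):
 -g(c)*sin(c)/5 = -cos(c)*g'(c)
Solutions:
 g(c) = C1/cos(c)^(1/5)


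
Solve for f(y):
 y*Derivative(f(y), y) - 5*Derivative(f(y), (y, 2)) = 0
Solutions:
 f(y) = C1 + C2*erfi(sqrt(10)*y/10)


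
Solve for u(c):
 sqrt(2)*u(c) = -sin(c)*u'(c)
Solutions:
 u(c) = C1*(cos(c) + 1)^(sqrt(2)/2)/(cos(c) - 1)^(sqrt(2)/2)


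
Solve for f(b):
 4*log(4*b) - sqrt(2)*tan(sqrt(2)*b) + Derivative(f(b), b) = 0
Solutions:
 f(b) = C1 - 4*b*log(b) - 8*b*log(2) + 4*b - log(cos(sqrt(2)*b))


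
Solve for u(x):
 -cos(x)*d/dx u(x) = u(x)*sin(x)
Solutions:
 u(x) = C1*cos(x)


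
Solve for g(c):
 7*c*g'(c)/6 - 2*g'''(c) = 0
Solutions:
 g(c) = C1 + Integral(C2*airyai(126^(1/3)*c/6) + C3*airybi(126^(1/3)*c/6), c)


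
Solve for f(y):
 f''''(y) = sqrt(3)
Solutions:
 f(y) = C1 + C2*y + C3*y^2 + C4*y^3 + sqrt(3)*y^4/24


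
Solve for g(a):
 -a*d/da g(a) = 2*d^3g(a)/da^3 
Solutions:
 g(a) = C1 + Integral(C2*airyai(-2^(2/3)*a/2) + C3*airybi(-2^(2/3)*a/2), a)


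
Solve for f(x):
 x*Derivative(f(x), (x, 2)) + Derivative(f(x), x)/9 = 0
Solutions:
 f(x) = C1 + C2*x^(8/9)


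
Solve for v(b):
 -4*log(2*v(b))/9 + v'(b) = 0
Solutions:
 -9*Integral(1/(log(_y) + log(2)), (_y, v(b)))/4 = C1 - b


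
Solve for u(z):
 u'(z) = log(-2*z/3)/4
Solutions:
 u(z) = C1 + z*log(-z)/4 + z*(-log(3) - 1 + log(2))/4


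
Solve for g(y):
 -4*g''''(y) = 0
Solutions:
 g(y) = C1 + C2*y + C3*y^2 + C4*y^3


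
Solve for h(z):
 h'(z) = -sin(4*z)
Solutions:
 h(z) = C1 + cos(4*z)/4


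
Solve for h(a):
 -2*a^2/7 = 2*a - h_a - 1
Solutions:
 h(a) = C1 + 2*a^3/21 + a^2 - a


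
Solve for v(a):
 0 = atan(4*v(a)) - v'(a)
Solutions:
 Integral(1/atan(4*_y), (_y, v(a))) = C1 + a


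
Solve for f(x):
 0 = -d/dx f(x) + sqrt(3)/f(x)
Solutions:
 f(x) = -sqrt(C1 + 2*sqrt(3)*x)
 f(x) = sqrt(C1 + 2*sqrt(3)*x)


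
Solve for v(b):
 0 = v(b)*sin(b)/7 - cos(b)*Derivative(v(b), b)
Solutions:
 v(b) = C1/cos(b)^(1/7)


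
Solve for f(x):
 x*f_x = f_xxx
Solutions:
 f(x) = C1 + Integral(C2*airyai(x) + C3*airybi(x), x)


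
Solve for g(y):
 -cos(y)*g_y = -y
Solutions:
 g(y) = C1 + Integral(y/cos(y), y)


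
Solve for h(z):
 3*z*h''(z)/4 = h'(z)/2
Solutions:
 h(z) = C1 + C2*z^(5/3)


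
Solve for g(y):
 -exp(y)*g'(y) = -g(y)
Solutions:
 g(y) = C1*exp(-exp(-y))


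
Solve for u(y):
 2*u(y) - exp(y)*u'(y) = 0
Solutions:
 u(y) = C1*exp(-2*exp(-y))


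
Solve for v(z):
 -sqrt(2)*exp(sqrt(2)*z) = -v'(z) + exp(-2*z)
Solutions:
 v(z) = C1 + exp(sqrt(2)*z) - exp(-2*z)/2


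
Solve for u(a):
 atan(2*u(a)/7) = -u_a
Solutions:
 Integral(1/atan(2*_y/7), (_y, u(a))) = C1 - a


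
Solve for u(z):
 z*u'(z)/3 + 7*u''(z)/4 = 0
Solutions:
 u(z) = C1 + C2*erf(sqrt(42)*z/21)


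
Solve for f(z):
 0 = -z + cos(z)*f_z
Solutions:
 f(z) = C1 + Integral(z/cos(z), z)


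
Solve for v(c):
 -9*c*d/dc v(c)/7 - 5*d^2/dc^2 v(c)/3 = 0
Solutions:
 v(c) = C1 + C2*erf(3*sqrt(210)*c/70)


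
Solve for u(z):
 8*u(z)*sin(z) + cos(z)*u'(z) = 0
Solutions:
 u(z) = C1*cos(z)^8


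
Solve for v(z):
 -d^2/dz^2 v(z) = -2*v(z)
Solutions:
 v(z) = C1*exp(-sqrt(2)*z) + C2*exp(sqrt(2)*z)


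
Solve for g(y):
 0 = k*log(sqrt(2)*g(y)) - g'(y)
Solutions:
 Integral(1/(2*log(_y) + log(2)), (_y, g(y))) = C1 + k*y/2


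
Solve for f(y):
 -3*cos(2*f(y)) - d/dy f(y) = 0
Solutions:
 f(y) = -asin((C1 + exp(12*y))/(C1 - exp(12*y)))/2 + pi/2
 f(y) = asin((C1 + exp(12*y))/(C1 - exp(12*y)))/2


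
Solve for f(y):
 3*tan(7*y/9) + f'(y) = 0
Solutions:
 f(y) = C1 + 27*log(cos(7*y/9))/7


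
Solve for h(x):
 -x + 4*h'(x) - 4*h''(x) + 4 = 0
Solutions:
 h(x) = C1 + C2*exp(x) + x^2/8 - 3*x/4


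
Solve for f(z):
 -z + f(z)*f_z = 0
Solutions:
 f(z) = -sqrt(C1 + z^2)
 f(z) = sqrt(C1 + z^2)


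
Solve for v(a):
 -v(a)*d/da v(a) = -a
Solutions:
 v(a) = -sqrt(C1 + a^2)
 v(a) = sqrt(C1 + a^2)


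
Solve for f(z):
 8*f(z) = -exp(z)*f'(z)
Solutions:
 f(z) = C1*exp(8*exp(-z))


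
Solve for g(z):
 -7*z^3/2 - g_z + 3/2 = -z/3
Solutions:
 g(z) = C1 - 7*z^4/8 + z^2/6 + 3*z/2


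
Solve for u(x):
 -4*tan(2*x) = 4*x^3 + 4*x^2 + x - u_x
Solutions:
 u(x) = C1 + x^4 + 4*x^3/3 + x^2/2 - 2*log(cos(2*x))


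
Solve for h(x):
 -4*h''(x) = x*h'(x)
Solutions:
 h(x) = C1 + C2*erf(sqrt(2)*x/4)


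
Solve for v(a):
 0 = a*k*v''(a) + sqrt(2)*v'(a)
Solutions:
 v(a) = C1 + a^(((re(k) - sqrt(2))*re(k) + im(k)^2)/(re(k)^2 + im(k)^2))*(C2*sin(sqrt(2)*log(a)*Abs(im(k))/(re(k)^2 + im(k)^2)) + C3*cos(sqrt(2)*log(a)*im(k)/(re(k)^2 + im(k)^2)))


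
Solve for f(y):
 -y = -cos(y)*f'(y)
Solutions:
 f(y) = C1 + Integral(y/cos(y), y)


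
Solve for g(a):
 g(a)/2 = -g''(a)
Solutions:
 g(a) = C1*sin(sqrt(2)*a/2) + C2*cos(sqrt(2)*a/2)


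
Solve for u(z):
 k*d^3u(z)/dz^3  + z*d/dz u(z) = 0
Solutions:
 u(z) = C1 + Integral(C2*airyai(z*(-1/k)^(1/3)) + C3*airybi(z*(-1/k)^(1/3)), z)


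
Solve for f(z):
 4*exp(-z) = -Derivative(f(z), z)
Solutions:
 f(z) = C1 + 4*exp(-z)


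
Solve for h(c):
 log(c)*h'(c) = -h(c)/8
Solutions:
 h(c) = C1*exp(-li(c)/8)


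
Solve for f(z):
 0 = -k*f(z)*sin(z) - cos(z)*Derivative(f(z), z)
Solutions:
 f(z) = C1*exp(k*log(cos(z)))


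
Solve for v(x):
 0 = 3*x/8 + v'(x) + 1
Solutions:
 v(x) = C1 - 3*x^2/16 - x


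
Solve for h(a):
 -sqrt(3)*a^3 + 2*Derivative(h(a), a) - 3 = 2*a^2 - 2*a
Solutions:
 h(a) = C1 + sqrt(3)*a^4/8 + a^3/3 - a^2/2 + 3*a/2


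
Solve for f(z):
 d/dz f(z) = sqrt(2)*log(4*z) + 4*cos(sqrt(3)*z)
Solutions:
 f(z) = C1 + sqrt(2)*z*(log(z) - 1) + 2*sqrt(2)*z*log(2) + 4*sqrt(3)*sin(sqrt(3)*z)/3


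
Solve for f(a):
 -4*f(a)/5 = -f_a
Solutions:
 f(a) = C1*exp(4*a/5)


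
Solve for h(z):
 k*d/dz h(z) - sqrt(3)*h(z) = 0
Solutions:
 h(z) = C1*exp(sqrt(3)*z/k)


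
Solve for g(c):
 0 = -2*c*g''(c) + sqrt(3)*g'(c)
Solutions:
 g(c) = C1 + C2*c^(sqrt(3)/2 + 1)


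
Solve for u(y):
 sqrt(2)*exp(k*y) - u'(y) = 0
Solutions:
 u(y) = C1 + sqrt(2)*exp(k*y)/k


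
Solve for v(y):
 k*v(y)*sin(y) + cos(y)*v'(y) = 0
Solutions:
 v(y) = C1*exp(k*log(cos(y)))


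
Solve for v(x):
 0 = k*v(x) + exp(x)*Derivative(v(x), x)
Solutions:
 v(x) = C1*exp(k*exp(-x))


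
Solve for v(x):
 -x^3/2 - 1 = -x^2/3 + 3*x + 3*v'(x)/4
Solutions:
 v(x) = C1 - x^4/6 + 4*x^3/27 - 2*x^2 - 4*x/3


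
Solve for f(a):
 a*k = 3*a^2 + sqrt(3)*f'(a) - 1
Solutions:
 f(a) = C1 - sqrt(3)*a^3/3 + sqrt(3)*a^2*k/6 + sqrt(3)*a/3


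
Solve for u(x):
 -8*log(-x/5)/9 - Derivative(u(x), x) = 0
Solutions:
 u(x) = C1 - 8*x*log(-x)/9 + 8*x*(1 + log(5))/9


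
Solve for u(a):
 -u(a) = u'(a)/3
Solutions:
 u(a) = C1*exp(-3*a)


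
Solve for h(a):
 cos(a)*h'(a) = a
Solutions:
 h(a) = C1 + Integral(a/cos(a), a)


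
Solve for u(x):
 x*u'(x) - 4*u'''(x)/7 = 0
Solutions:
 u(x) = C1 + Integral(C2*airyai(14^(1/3)*x/2) + C3*airybi(14^(1/3)*x/2), x)


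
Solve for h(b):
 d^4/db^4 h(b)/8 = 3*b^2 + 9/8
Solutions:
 h(b) = C1 + C2*b + C3*b^2 + C4*b^3 + b^6/15 + 3*b^4/8


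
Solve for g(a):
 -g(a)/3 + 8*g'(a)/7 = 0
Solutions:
 g(a) = C1*exp(7*a/24)


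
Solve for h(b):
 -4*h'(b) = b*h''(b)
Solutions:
 h(b) = C1 + C2/b^3


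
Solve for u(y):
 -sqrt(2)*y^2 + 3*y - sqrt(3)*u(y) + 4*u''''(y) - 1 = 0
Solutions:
 u(y) = C1*exp(-sqrt(2)*3^(1/8)*y/2) + C2*exp(sqrt(2)*3^(1/8)*y/2) + C3*sin(sqrt(2)*3^(1/8)*y/2) + C4*cos(sqrt(2)*3^(1/8)*y/2) - sqrt(6)*y^2/3 + sqrt(3)*y - sqrt(3)/3


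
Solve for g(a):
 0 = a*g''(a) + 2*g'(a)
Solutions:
 g(a) = C1 + C2/a


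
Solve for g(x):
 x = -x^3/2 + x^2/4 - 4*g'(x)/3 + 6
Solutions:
 g(x) = C1 - 3*x^4/32 + x^3/16 - 3*x^2/8 + 9*x/2


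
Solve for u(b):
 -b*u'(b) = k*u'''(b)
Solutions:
 u(b) = C1 + Integral(C2*airyai(b*(-1/k)^(1/3)) + C3*airybi(b*(-1/k)^(1/3)), b)


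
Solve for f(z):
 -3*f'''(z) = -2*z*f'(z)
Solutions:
 f(z) = C1 + Integral(C2*airyai(2^(1/3)*3^(2/3)*z/3) + C3*airybi(2^(1/3)*3^(2/3)*z/3), z)


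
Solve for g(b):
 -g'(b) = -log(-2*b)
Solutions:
 g(b) = C1 + b*log(-b) + b*(-1 + log(2))


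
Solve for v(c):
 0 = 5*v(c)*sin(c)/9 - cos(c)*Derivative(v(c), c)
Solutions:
 v(c) = C1/cos(c)^(5/9)
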